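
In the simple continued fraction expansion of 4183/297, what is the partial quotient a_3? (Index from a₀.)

4183 = 14·297 + 25   →  a_0 = 14
297 = 11·25 + 22   →  a_1 = 11
25 = 1·22 + 3   →  a_2 = 1
22 = 7·3 + 1   →  a_3 = 7

7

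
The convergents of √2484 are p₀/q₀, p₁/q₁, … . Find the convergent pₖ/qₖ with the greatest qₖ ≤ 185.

7775/156

√2484 = [49; 1, 5, 4, 5, 1, 98, …] (period length 6).
Convergents:
  p_0/q_0 = 49/1
  p_1/q_1 = 50/1
  p_2/q_2 = 299/6
  p_3/q_3 = 1246/25
  p_4/q_4 = 6529/131
  p_5/q_5 = 7775/156
  p_6/q_6 = 768479/15419
q_5 = 156 ≤ 185 < 15419 = q_6, so the answer is 7775/156.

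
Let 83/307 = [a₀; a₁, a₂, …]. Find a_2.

83 = 0·307 + 83   →  a_0 = 0
307 = 3·83 + 58   →  a_1 = 3
83 = 1·58 + 25   →  a_2 = 1

1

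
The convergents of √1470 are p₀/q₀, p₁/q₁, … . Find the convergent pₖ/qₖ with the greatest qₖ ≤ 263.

√1470 = [38; 2, 1, 14, 1, 2, 76, …] (period length 6).
Convergents:
  p_0/q_0 = 38/1
  p_1/q_1 = 77/2
  p_2/q_2 = 115/3
  p_3/q_3 = 1687/44
  p_4/q_4 = 1802/47
  p_5/q_5 = 5291/138
  p_6/q_6 = 403918/10535
q_5 = 138 ≤ 263 < 10535 = q_6, so the answer is 5291/138.

5291/138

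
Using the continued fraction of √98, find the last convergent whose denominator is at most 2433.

√98 = [9; 1, 8, 1, 18, …] (period length 4).
Convergents:
  p_0/q_0 = 9/1
  p_1/q_1 = 10/1
  p_2/q_2 = 89/9
  p_3/q_3 = 99/10
  p_4/q_4 = 1871/189
  p_5/q_5 = 1970/199
  p_6/q_6 = 17631/1781
  p_7/q_7 = 19601/1980
  p_8/q_8 = 370449/37421
q_7 = 1980 ≤ 2433 < 37421 = q_8, so the answer is 19601/1980.

19601/1980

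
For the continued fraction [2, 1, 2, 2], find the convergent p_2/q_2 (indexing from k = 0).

Using pₖ = aₖpₖ₋₁ + pₖ₋₂, qₖ = aₖqₖ₋₁ + qₖ₋₂ (with p₋₁=1, p₋₂=0, q₋₁=0, q₋₂=1):
  k=0: a=2, p=2, q=1
  k=1: a=1, p=3, q=1
  k=2: a=2, p=8, q=3

8/3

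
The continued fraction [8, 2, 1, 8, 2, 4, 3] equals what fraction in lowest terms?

6618/793

Fold from the inside: start with 3/1.
  4 + 1/3 = 13/3
  2 + 3/13 = 29/13
  8 + 13/29 = 245/29
  1 + 29/245 = 274/245
  2 + 245/274 = 793/274
  8 + 274/793 = 6618/793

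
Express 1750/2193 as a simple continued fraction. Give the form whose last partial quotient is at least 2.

1750 = 0·2193 + 1750
2193 = 1·1750 + 443
1750 = 3·443 + 421
443 = 1·421 + 22
421 = 19·22 + 3
22 = 7·3 + 1
3 = 3·1 + 0  (stop)
So 1750/2193 = [0; 1, 3, 1, 19, 7, 3].

[0; 1, 3, 1, 19, 7, 3]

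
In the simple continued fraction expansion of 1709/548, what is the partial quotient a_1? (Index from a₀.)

1709 = 3·548 + 65   →  a_0 = 3
548 = 8·65 + 28   →  a_1 = 8

8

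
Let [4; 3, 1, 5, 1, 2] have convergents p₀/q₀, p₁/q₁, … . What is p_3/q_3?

Using pₖ = aₖpₖ₋₁ + pₖ₋₂, qₖ = aₖqₖ₋₁ + qₖ₋₂ (with p₋₁=1, p₋₂=0, q₋₁=0, q₋₂=1):
  k=0: a=4, p=4, q=1
  k=1: a=3, p=13, q=3
  k=2: a=1, p=17, q=4
  k=3: a=5, p=98, q=23

98/23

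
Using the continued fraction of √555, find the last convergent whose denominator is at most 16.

√555 = [23; 1, 1, 3, 1, 3, 1, 1, 46, …] (period length 8).
Convergents:
  p_0/q_0 = 23/1
  p_1/q_1 = 24/1
  p_2/q_2 = 47/2
  p_3/q_3 = 165/7
  p_4/q_4 = 212/9
  p_5/q_5 = 801/34
q_4 = 9 ≤ 16 < 34 = q_5, so the answer is 212/9.

212/9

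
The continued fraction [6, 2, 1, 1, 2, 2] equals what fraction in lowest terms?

Fold from the inside: start with 2/1.
  2 + 1/2 = 5/2
  1 + 2/5 = 7/5
  1 + 5/7 = 12/7
  2 + 7/12 = 31/12
  6 + 12/31 = 198/31

198/31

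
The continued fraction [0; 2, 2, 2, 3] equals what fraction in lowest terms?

17/41

Using pₖ = aₖpₖ₋₁ + pₖ₋₂ and qₖ = aₖqₖ₋₁ + qₖ₋₂:
  k=0: a=0, p=0, q=1
  k=1: a=2, p=1, q=2
  k=2: a=2, p=2, q=5
  k=3: a=2, p=5, q=12
  k=4: a=3, p=17, q=41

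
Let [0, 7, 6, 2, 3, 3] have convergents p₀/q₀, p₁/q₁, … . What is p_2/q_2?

6/43

Using pₖ = aₖpₖ₋₁ + pₖ₋₂, qₖ = aₖqₖ₋₁ + qₖ₋₂ (with p₋₁=1, p₋₂=0, q₋₁=0, q₋₂=1):
  k=0: a=0, p=0, q=1
  k=1: a=7, p=1, q=7
  k=2: a=6, p=6, q=43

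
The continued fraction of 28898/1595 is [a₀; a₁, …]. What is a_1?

8

28898 = 18·1595 + 188   →  a_0 = 18
1595 = 8·188 + 91   →  a_1 = 8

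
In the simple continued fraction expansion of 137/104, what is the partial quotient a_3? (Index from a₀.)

137 = 1·104 + 33   →  a_0 = 1
104 = 3·33 + 5   →  a_1 = 3
33 = 6·5 + 3   →  a_2 = 6
5 = 1·3 + 2   →  a_3 = 1

1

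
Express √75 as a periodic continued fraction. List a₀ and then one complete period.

a₀ = ⌊√75⌋ = 8.
With m₀=0, d₀=1 and mₖ₊₁ = dₖaₖ − mₖ, dₖ₊₁ = (n − mₖ₊₁²)/dₖ, aₖ₊₁ = ⌊(a₀+mₖ₊₁)/dₖ₊₁⌋:
  k=1: m=8, d=11, a=1
  k=2: m=3, d=6, a=1
  k=3: m=3, d=11, a=1
  k=4: m=8, d=1, a=16
d=1 and a=2a₀=16 at k=4, so the next step gives (m, d) = (8, 11) again — its k=1 value — and the period has length 4.

[8; 1, 1, 1, 16]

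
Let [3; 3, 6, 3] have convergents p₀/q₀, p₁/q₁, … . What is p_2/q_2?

Using pₖ = aₖpₖ₋₁ + pₖ₋₂, qₖ = aₖqₖ₋₁ + qₖ₋₂ (with p₋₁=1, p₋₂=0, q₋₁=0, q₋₂=1):
  k=0: a=3, p=3, q=1
  k=1: a=3, p=10, q=3
  k=2: a=6, p=63, q=19

63/19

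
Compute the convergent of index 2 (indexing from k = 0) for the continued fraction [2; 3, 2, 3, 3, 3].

Using pₖ = aₖpₖ₋₁ + pₖ₋₂, qₖ = aₖqₖ₋₁ + qₖ₋₂ (with p₋₁=1, p₋₂=0, q₋₁=0, q₋₂=1):
  k=0: a=2, p=2, q=1
  k=1: a=3, p=7, q=3
  k=2: a=2, p=16, q=7

16/7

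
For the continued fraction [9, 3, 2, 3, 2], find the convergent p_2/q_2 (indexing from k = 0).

65/7

Using pₖ = aₖpₖ₋₁ + pₖ₋₂, qₖ = aₖqₖ₋₁ + qₖ₋₂ (with p₋₁=1, p₋₂=0, q₋₁=0, q₋₂=1):
  k=0: a=9, p=9, q=1
  k=1: a=3, p=28, q=3
  k=2: a=2, p=65, q=7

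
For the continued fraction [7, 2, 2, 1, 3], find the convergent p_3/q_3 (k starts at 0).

52/7

Using pₖ = aₖpₖ₋₁ + pₖ₋₂, qₖ = aₖqₖ₋₁ + qₖ₋₂ (with p₋₁=1, p₋₂=0, q₋₁=0, q₋₂=1):
  k=0: a=7, p=7, q=1
  k=1: a=2, p=15, q=2
  k=2: a=2, p=37, q=5
  k=3: a=1, p=52, q=7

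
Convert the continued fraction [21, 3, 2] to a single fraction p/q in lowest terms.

149/7

Using pₖ = aₖpₖ₋₁ + pₖ₋₂ and qₖ = aₖqₖ₋₁ + qₖ₋₂:
  k=0: a=21, p=21, q=1
  k=1: a=3, p=64, q=3
  k=2: a=2, p=149, q=7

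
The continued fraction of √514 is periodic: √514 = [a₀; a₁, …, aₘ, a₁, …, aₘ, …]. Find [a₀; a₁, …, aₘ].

[22; 1, 2, 22, 2, 1, 44]

a₀ = ⌊√514⌋ = 22.
With m₀=0, d₀=1 and mₖ₊₁ = dₖaₖ − mₖ, dₖ₊₁ = (n − mₖ₊₁²)/dₖ, aₖ₊₁ = ⌊(a₀+mₖ₊₁)/dₖ₊₁⌋:
  k=1: m=22, d=30, a=1
  k=2: m=8, d=15, a=2
  k=3: m=22, d=2, a=22
  k=4: m=22, d=15, a=2
  k=5: m=8, d=30, a=1
  k=6: m=22, d=1, a=44
d=1 and a=2a₀=44 at k=6, so the next step gives (m, d) = (22, 30) again — its k=1 value — and the period has length 6.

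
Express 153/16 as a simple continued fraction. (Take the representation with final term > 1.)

153 = 9·16 + 9
16 = 1·9 + 7
9 = 1·7 + 2
7 = 3·2 + 1
2 = 2·1 + 0  (stop)
So 153/16 = [9; 1, 1, 3, 2].

[9; 1, 1, 3, 2]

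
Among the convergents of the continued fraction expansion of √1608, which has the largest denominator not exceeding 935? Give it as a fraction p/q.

32120/801

√1608 = [40; 10, 80, …] (period length 2).
Convergents:
  p_0/q_0 = 40/1
  p_1/q_1 = 401/10
  p_2/q_2 = 32120/801
  p_3/q_3 = 321601/8020
q_2 = 801 ≤ 935 < 8020 = q_3, so the answer is 32120/801.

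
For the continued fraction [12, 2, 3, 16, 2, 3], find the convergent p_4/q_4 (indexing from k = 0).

2921/235

Using pₖ = aₖpₖ₋₁ + pₖ₋₂, qₖ = aₖqₖ₋₁ + qₖ₋₂ (with p₋₁=1, p₋₂=0, q₋₁=0, q₋₂=1):
  k=0: a=12, p=12, q=1
  k=1: a=2, p=25, q=2
  k=2: a=3, p=87, q=7
  k=3: a=16, p=1417, q=114
  k=4: a=2, p=2921, q=235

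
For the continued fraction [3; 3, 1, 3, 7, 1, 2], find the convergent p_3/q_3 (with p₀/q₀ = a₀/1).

49/15

Using pₖ = aₖpₖ₋₁ + pₖ₋₂, qₖ = aₖqₖ₋₁ + qₖ₋₂ (with p₋₁=1, p₋₂=0, q₋₁=0, q₋₂=1):
  k=0: a=3, p=3, q=1
  k=1: a=3, p=10, q=3
  k=2: a=1, p=13, q=4
  k=3: a=3, p=49, q=15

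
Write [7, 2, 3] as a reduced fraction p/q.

52/7

Fold from the inside: start with 3/1.
  2 + 1/3 = 7/3
  7 + 3/7 = 52/7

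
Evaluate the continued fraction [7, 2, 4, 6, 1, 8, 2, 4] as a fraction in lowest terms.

40537/5444

Fold from the inside: start with 4/1.
  2 + 1/4 = 9/4
  8 + 4/9 = 76/9
  1 + 9/76 = 85/76
  6 + 76/85 = 586/85
  4 + 85/586 = 2429/586
  2 + 586/2429 = 5444/2429
  7 + 2429/5444 = 40537/5444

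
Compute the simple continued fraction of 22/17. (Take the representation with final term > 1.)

[1; 3, 2, 2]

22 = 1·17 + 5
17 = 3·5 + 2
5 = 2·2 + 1
2 = 2·1 + 0  (stop)
So 22/17 = [1; 3, 2, 2].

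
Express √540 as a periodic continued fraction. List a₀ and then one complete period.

a₀ = ⌊√540⌋ = 23.

[23; 4, 4, 1, 10, 1, 4, 4, 46]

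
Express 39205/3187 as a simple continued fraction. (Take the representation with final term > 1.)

[12; 3, 3, 6, 4, 1, 9]

39205 = 12×3187 + 961
3187 = 3×961 + 304
961 = 3×304 + 49
304 = 6×49 + 10
49 = 4×10 + 9
10 = 1×9 + 1
9 = 9×1 + 0  (stop)
So 39205/3187 = [12; 3, 3, 6, 4, 1, 9].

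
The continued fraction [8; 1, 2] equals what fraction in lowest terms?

Fold from the inside: start with 2/1.
  1 + 1/2 = 3/2
  8 + 2/3 = 26/3

26/3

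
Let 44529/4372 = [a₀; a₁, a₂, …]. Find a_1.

5

44529 = 10·4372 + 809   →  a_0 = 10
4372 = 5·809 + 327   →  a_1 = 5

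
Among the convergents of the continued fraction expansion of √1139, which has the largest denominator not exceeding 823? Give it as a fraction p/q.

√1139 = [33; 1, 2, 1, 66, …] (period length 4).
Convergents:
  p_0/q_0 = 33/1
  p_1/q_1 = 34/1
  p_2/q_2 = 101/3
  p_3/q_3 = 135/4
  p_4/q_4 = 9011/267
  p_5/q_5 = 9146/271
  p_6/q_6 = 27303/809
  p_7/q_7 = 36449/1080
q_6 = 809 ≤ 823 < 1080 = q_7, so the answer is 27303/809.

27303/809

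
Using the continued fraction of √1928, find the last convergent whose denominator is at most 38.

483/11

√1928 = [43; 1, 9, 1, 86, …] (period length 4).
Convergents:
  p_0/q_0 = 43/1
  p_1/q_1 = 44/1
  p_2/q_2 = 439/10
  p_3/q_3 = 483/11
  p_4/q_4 = 41977/956
q_3 = 11 ≤ 38 < 956 = q_4, so the answer is 483/11.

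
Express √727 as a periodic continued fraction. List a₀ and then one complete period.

a₀ = ⌊√727⌋ = 26.

[26; 1, 25, 1, 52]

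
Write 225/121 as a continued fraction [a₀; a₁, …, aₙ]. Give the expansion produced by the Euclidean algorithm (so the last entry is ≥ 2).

225 = 1*121 + 104
121 = 1*104 + 17
104 = 6*17 + 2
17 = 8*2 + 1
2 = 2*1 + 0  (stop)
So 225/121 = [1; 1, 6, 8, 2].

[1; 1, 6, 8, 2]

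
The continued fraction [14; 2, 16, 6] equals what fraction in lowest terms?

Fold from the inside: start with 6/1.
  16 + 1/6 = 97/6
  2 + 6/97 = 200/97
  14 + 97/200 = 2897/200

2897/200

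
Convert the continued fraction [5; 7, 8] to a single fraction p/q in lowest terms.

293/57

Using pₖ = aₖpₖ₋₁ + pₖ₋₂ and qₖ = aₖqₖ₋₁ + qₖ₋₂:
  k=0: a=5, p=5, q=1
  k=1: a=7, p=36, q=7
  k=2: a=8, p=293, q=57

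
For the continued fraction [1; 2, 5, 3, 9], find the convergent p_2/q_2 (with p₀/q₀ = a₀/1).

Using pₖ = aₖpₖ₋₁ + pₖ₋₂, qₖ = aₖqₖ₋₁ + qₖ₋₂ (with p₋₁=1, p₋₂=0, q₋₁=0, q₋₂=1):
  k=0: a=1, p=1, q=1
  k=1: a=2, p=3, q=2
  k=2: a=5, p=16, q=11

16/11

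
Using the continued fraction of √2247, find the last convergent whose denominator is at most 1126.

√2247 = [47; 2, 2, 15, 2, 2, 94, …] (period length 6).
Convergents:
  p_0/q_0 = 47/1
  p_1/q_1 = 95/2
  p_2/q_2 = 237/5
  p_3/q_3 = 3650/77
  p_4/q_4 = 7537/159
  p_5/q_5 = 18724/395
  p_6/q_6 = 1767593/37289
q_5 = 395 ≤ 1126 < 37289 = q_6, so the answer is 18724/395.

18724/395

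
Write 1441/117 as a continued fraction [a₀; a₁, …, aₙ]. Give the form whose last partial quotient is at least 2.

[12; 3, 6, 6]

1441 = 12·117 + 37
117 = 3·37 + 6
37 = 6·6 + 1
6 = 6·1 + 0  (stop)
So 1441/117 = [12; 3, 6, 6].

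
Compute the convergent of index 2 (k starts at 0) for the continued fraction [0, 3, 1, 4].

Using pₖ = aₖpₖ₋₁ + pₖ₋₂, qₖ = aₖqₖ₋₁ + qₖ₋₂ (with p₋₁=1, p₋₂=0, q₋₁=0, q₋₂=1):
  k=0: a=0, p=0, q=1
  k=1: a=3, p=1, q=3
  k=2: a=1, p=1, q=4

1/4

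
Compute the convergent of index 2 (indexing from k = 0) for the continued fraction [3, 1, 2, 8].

Using pₖ = aₖpₖ₋₁ + pₖ₋₂, qₖ = aₖqₖ₋₁ + qₖ₋₂ (with p₋₁=1, p₋₂=0, q₋₁=0, q₋₂=1):
  k=0: a=3, p=3, q=1
  k=1: a=1, p=4, q=1
  k=2: a=2, p=11, q=3

11/3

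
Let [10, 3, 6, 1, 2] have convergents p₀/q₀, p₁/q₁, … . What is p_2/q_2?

196/19

Using pₖ = aₖpₖ₋₁ + pₖ₋₂, qₖ = aₖqₖ₋₁ + qₖ₋₂ (with p₋₁=1, p₋₂=0, q₋₁=0, q₋₂=1):
  k=0: a=10, p=10, q=1
  k=1: a=3, p=31, q=3
  k=2: a=6, p=196, q=19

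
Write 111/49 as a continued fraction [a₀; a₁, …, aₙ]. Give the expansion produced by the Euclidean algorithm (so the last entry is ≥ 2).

[2; 3, 1, 3, 3]

111 = 2*49 + 13
49 = 3*13 + 10
13 = 1*10 + 3
10 = 3*3 + 1
3 = 3*1 + 0  (stop)
So 111/49 = [2; 3, 1, 3, 3].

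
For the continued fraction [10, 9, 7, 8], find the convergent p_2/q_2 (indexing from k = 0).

Using pₖ = aₖpₖ₋₁ + pₖ₋₂, qₖ = aₖqₖ₋₁ + qₖ₋₂ (with p₋₁=1, p₋₂=0, q₋₁=0, q₋₂=1):
  k=0: a=10, p=10, q=1
  k=1: a=9, p=91, q=9
  k=2: a=7, p=647, q=64

647/64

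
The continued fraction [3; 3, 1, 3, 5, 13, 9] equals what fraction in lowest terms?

Fold from the inside: start with 9/1.
  13 + 1/9 = 118/9
  5 + 9/118 = 599/118
  3 + 118/599 = 1915/599
  1 + 599/1915 = 2514/1915
  3 + 1915/2514 = 9457/2514
  3 + 2514/9457 = 30885/9457

30885/9457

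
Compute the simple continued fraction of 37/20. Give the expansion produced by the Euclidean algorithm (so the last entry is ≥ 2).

37 = 1×20 + 17
20 = 1×17 + 3
17 = 5×3 + 2
3 = 1×2 + 1
2 = 2×1 + 0  (stop)
So 37/20 = [1; 1, 5, 1, 2].

[1; 1, 5, 1, 2]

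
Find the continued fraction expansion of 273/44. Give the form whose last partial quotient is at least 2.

273 = 6*44 + 9
44 = 4*9 + 8
9 = 1*8 + 1
8 = 8*1 + 0  (stop)
So 273/44 = [6; 4, 1, 8].

[6; 4, 1, 8]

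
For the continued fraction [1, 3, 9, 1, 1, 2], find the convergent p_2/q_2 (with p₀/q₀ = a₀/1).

Using pₖ = aₖpₖ₋₁ + pₖ₋₂, qₖ = aₖqₖ₋₁ + qₖ₋₂ (with p₋₁=1, p₋₂=0, q₋₁=0, q₋₂=1):
  k=0: a=1, p=1, q=1
  k=1: a=3, p=4, q=3
  k=2: a=9, p=37, q=28

37/28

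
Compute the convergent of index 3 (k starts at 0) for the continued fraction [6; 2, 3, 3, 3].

Using pₖ = aₖpₖ₋₁ + pₖ₋₂, qₖ = aₖqₖ₋₁ + qₖ₋₂ (with p₋₁=1, p₋₂=0, q₋₁=0, q₋₂=1):
  k=0: a=6, p=6, q=1
  k=1: a=2, p=13, q=2
  k=2: a=3, p=45, q=7
  k=3: a=3, p=148, q=23

148/23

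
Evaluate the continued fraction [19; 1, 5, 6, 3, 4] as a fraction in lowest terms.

Using pₖ = aₖpₖ₋₁ + pₖ₋₂ and qₖ = aₖqₖ₋₁ + qₖ₋₂:
  k=0: a=19, p=19, q=1
  k=1: a=1, p=20, q=1
  k=2: a=5, p=119, q=6
  k=3: a=6, p=734, q=37
  k=4: a=3, p=2321, q=117
  k=5: a=4, p=10018, q=505

10018/505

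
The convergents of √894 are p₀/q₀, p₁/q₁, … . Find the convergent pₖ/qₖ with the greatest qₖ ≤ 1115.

17910/599

√894 = [29; 1, 8, 1, 58, …] (period length 4).
Convergents:
  p_0/q_0 = 29/1
  p_1/q_1 = 30/1
  p_2/q_2 = 269/9
  p_3/q_3 = 299/10
  p_4/q_4 = 17611/589
  p_5/q_5 = 17910/599
  p_6/q_6 = 160891/5381
q_5 = 599 ≤ 1115 < 5381 = q_6, so the answer is 17910/599.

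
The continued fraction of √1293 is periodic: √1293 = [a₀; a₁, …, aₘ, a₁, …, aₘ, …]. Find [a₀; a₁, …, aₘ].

[35; 1, 22, 1, 70]

a₀ = ⌊√1293⌋ = 35.
With m₀=0, d₀=1 and mₖ₊₁ = dₖaₖ − mₖ, dₖ₊₁ = (n − mₖ₊₁²)/dₖ, aₖ₊₁ = ⌊(a₀+mₖ₊₁)/dₖ₊₁⌋:
  k=1: m=35, d=68, a=1
  k=2: m=33, d=3, a=22
  k=3: m=33, d=68, a=1
  k=4: m=35, d=1, a=70
d=1 and a=2a₀=70 at k=4, so the next step gives (m, d) = (35, 68) again — its k=1 value — and the period has length 4.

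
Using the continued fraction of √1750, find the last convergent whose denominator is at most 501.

√1750 = [41; 1, 4, 1, 82, …] (period length 4).
Convergents:
  p_0/q_0 = 41/1
  p_1/q_1 = 42/1
  p_2/q_2 = 209/5
  p_3/q_3 = 251/6
  p_4/q_4 = 20791/497
  p_5/q_5 = 21042/503
q_4 = 497 ≤ 501 < 503 = q_5, so the answer is 20791/497.

20791/497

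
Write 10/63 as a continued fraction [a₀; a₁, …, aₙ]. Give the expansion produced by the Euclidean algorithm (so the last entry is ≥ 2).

10 = 0·63 + 10
63 = 6·10 + 3
10 = 3·3 + 1
3 = 3·1 + 0  (stop)
So 10/63 = [0; 6, 3, 3].

[0; 6, 3, 3]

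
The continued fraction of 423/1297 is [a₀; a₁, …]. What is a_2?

423 = 0·1297 + 423   →  a_0 = 0
1297 = 3·423 + 28   →  a_1 = 3
423 = 15·28 + 3   →  a_2 = 15

15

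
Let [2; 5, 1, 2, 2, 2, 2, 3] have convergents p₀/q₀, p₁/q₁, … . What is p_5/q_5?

Using pₖ = aₖpₖ₋₁ + pₖ₋₂, qₖ = aₖqₖ₋₁ + qₖ₋₂ (with p₋₁=1, p₋₂=0, q₋₁=0, q₋₂=1):
  k=0: a=2, p=2, q=1
  k=1: a=5, p=11, q=5
  k=2: a=1, p=13, q=6
  k=3: a=2, p=37, q=17
  k=4: a=2, p=87, q=40
  k=5: a=2, p=211, q=97

211/97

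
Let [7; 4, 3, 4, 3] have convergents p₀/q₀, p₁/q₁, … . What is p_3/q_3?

405/56

Using pₖ = aₖpₖ₋₁ + pₖ₋₂, qₖ = aₖqₖ₋₁ + qₖ₋₂ (with p₋₁=1, p₋₂=0, q₋₁=0, q₋₂=1):
  k=0: a=7, p=7, q=1
  k=1: a=4, p=29, q=4
  k=2: a=3, p=94, q=13
  k=3: a=4, p=405, q=56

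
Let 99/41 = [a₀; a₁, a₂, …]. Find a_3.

99 = 2·41 + 17   →  a_0 = 2
41 = 2·17 + 7   →  a_1 = 2
17 = 2·7 + 3   →  a_2 = 2
7 = 2·3 + 1   →  a_3 = 2

2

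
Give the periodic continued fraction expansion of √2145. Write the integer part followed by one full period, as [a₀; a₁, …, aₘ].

[46; 3, 5, 2, 5, 3, 92]

a₀ = ⌊√2145⌋ = 46.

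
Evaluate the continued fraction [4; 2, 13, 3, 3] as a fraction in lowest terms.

1237/276

Using pₖ = aₖpₖ₋₁ + pₖ₋₂ and qₖ = aₖqₖ₋₁ + qₖ₋₂:
  k=0: a=4, p=4, q=1
  k=1: a=2, p=9, q=2
  k=2: a=13, p=121, q=27
  k=3: a=3, p=372, q=83
  k=4: a=3, p=1237, q=276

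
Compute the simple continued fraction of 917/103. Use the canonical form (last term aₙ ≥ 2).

[8; 1, 9, 3, 3]

917 = 8·103 + 93
103 = 1·93 + 10
93 = 9·10 + 3
10 = 3·3 + 1
3 = 3·1 + 0  (stop)
So 917/103 = [8; 1, 9, 3, 3].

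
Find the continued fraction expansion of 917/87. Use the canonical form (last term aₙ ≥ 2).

917 = 10×87 + 47
87 = 1×47 + 40
47 = 1×40 + 7
40 = 5×7 + 5
7 = 1×5 + 2
5 = 2×2 + 1
2 = 2×1 + 0  (stop)
So 917/87 = [10; 1, 1, 5, 1, 2, 2].

[10; 1, 1, 5, 1, 2, 2]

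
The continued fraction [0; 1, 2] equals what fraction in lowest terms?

2/3

Using pₖ = aₖpₖ₋₁ + pₖ₋₂ and qₖ = aₖqₖ₋₁ + qₖ₋₂:
  k=0: a=0, p=0, q=1
  k=1: a=1, p=1, q=1
  k=2: a=2, p=2, q=3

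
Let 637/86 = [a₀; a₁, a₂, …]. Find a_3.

637 = 7·86 + 35   →  a_0 = 7
86 = 2·35 + 16   →  a_1 = 2
35 = 2·16 + 3   →  a_2 = 2
16 = 5·3 + 1   →  a_3 = 5

5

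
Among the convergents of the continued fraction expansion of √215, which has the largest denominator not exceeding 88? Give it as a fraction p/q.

√215 = [14; 1, 1, 1, 28, …] (period length 4).
Convergents:
  p_0/q_0 = 14/1
  p_1/q_1 = 15/1
  p_2/q_2 = 29/2
  p_3/q_3 = 44/3
  p_4/q_4 = 1261/86
  p_5/q_5 = 1305/89
q_4 = 86 ≤ 88 < 89 = q_5, so the answer is 1261/86.

1261/86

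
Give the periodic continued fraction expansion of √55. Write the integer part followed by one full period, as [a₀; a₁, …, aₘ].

a₀ = ⌊√55⌋ = 7.
With m₀=0, d₀=1 and mₖ₊₁ = dₖaₖ − mₖ, dₖ₊₁ = (n − mₖ₊₁²)/dₖ, aₖ₊₁ = ⌊(a₀+mₖ₊₁)/dₖ₊₁⌋:
  k=1: m=7, d=6, a=2
  k=2: m=5, d=5, a=2
  k=3: m=5, d=6, a=2
  k=4: m=7, d=1, a=14
d=1 and a=2a₀=14 at k=4, so the next step gives (m, d) = (7, 6) again — its k=1 value — and the period has length 4.

[7; 2, 2, 2, 14]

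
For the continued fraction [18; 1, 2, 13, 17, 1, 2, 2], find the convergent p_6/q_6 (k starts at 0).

Using pₖ = aₖpₖ₋₁ + pₖ₋₂, qₖ = aₖqₖ₋₁ + qₖ₋₂ (with p₋₁=1, p₋₂=0, q₋₁=0, q₋₂=1):
  k=0: a=18, p=18, q=1
  k=1: a=1, p=19, q=1
  k=2: a=2, p=56, q=3
  k=3: a=13, p=747, q=40
  k=4: a=17, p=12755, q=683
  k=5: a=1, p=13502, q=723
  k=6: a=2, p=39759, q=2129

39759/2129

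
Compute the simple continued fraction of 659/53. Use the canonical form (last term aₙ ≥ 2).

[12; 2, 3, 3, 2]

659 = 12·53 + 23
53 = 2·23 + 7
23 = 3·7 + 2
7 = 3·2 + 1
2 = 2·1 + 0  (stop)
So 659/53 = [12; 2, 3, 3, 2].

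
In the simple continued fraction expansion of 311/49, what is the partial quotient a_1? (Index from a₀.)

2

311 = 6·49 + 17   →  a_0 = 6
49 = 2·17 + 15   →  a_1 = 2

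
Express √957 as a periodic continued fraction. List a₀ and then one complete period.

[30; 1, 14, 2, 14, 1, 60]

a₀ = ⌊√957⌋ = 30.
With m₀=0, d₀=1 and mₖ₊₁ = dₖaₖ − mₖ, dₖ₊₁ = (n − mₖ₊₁²)/dₖ, aₖ₊₁ = ⌊(a₀+mₖ₊₁)/dₖ₊₁⌋:
  k=1: m=30, d=57, a=1
  k=2: m=27, d=4, a=14
  k=3: m=29, d=29, a=2
  k=4: m=29, d=4, a=14
  k=5: m=27, d=57, a=1
  k=6: m=30, d=1, a=60
d=1 and a=2a₀=60 at k=6, so the next step gives (m, d) = (30, 57) again — its k=1 value — and the period has length 6.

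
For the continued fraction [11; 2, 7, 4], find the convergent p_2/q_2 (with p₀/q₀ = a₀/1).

172/15

Using pₖ = aₖpₖ₋₁ + pₖ₋₂, qₖ = aₖqₖ₋₁ + qₖ₋₂ (with p₋₁=1, p₋₂=0, q₋₁=0, q₋₂=1):
  k=0: a=11, p=11, q=1
  k=1: a=2, p=23, q=2
  k=2: a=7, p=172, q=15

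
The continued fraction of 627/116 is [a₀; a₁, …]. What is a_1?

627 = 5·116 + 47   →  a_0 = 5
116 = 2·47 + 22   →  a_1 = 2

2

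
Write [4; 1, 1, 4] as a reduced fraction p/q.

Using pₖ = aₖpₖ₋₁ + pₖ₋₂ and qₖ = aₖqₖ₋₁ + qₖ₋₂:
  k=0: a=4, p=4, q=1
  k=1: a=1, p=5, q=1
  k=2: a=1, p=9, q=2
  k=3: a=4, p=41, q=9

41/9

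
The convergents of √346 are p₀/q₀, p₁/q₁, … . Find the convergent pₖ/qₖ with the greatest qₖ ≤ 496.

6901/371

√346 = [18; 1, 1, 1, 1, 36, …] (period length 5).
Convergents:
  p_0/q_0 = 18/1
  p_1/q_1 = 19/1
  p_2/q_2 = 37/2
  p_3/q_3 = 56/3
  p_4/q_4 = 93/5
  p_5/q_5 = 3404/183
  p_6/q_6 = 3497/188
  p_7/q_7 = 6901/371
  p_8/q_8 = 10398/559
q_7 = 371 ≤ 496 < 559 = q_8, so the answer is 6901/371.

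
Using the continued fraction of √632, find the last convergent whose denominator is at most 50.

√632 = [25; 7, 6, 7, 50, …] (period length 4).
Convergents:
  p_0/q_0 = 25/1
  p_1/q_1 = 176/7
  p_2/q_2 = 1081/43
  p_3/q_3 = 7743/308
q_2 = 43 ≤ 50 < 308 = q_3, so the answer is 1081/43.

1081/43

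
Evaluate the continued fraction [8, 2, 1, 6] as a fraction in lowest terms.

Fold from the inside: start with 6/1.
  1 + 1/6 = 7/6
  2 + 6/7 = 20/7
  8 + 7/20 = 167/20

167/20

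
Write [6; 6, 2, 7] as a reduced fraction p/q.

597/97

Using pₖ = aₖpₖ₋₁ + pₖ₋₂ and qₖ = aₖqₖ₋₁ + qₖ₋₂:
  k=0: a=6, p=6, q=1
  k=1: a=6, p=37, q=6
  k=2: a=2, p=80, q=13
  k=3: a=7, p=597, q=97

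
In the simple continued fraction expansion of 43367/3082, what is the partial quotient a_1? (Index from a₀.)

43367 = 14·3082 + 219   →  a_0 = 14
3082 = 14·219 + 16   →  a_1 = 14

14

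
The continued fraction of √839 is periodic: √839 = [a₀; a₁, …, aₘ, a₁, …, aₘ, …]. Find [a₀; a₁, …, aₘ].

a₀ = ⌊√839⌋ = 28.

[28; 1, 27, 1, 56]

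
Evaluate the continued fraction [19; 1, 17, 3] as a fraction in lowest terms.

1097/55

Fold from the inside: start with 3/1.
  17 + 1/3 = 52/3
  1 + 3/52 = 55/52
  19 + 52/55 = 1097/55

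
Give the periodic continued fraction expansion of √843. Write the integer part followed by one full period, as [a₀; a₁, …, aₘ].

a₀ = ⌊√843⌋ = 29.
With m₀=0, d₀=1 and mₖ₊₁ = dₖaₖ − mₖ, dₖ₊₁ = (n − mₖ₊₁²)/dₖ, aₖ₊₁ = ⌊(a₀+mₖ₊₁)/dₖ₊₁⌋:
  k=1: m=29, d=2, a=29
  k=2: m=29, d=1, a=58
d=1 and a=2a₀=58 at k=2, so the next step gives (m, d) = (29, 2) again — its k=1 value — and the period has length 2.

[29; 29, 58]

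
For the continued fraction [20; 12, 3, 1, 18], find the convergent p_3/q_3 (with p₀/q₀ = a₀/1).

984/49

Using pₖ = aₖpₖ₋₁ + pₖ₋₂, qₖ = aₖqₖ₋₁ + qₖ₋₂ (with p₋₁=1, p₋₂=0, q₋₁=0, q₋₂=1):
  k=0: a=20, p=20, q=1
  k=1: a=12, p=241, q=12
  k=2: a=3, p=743, q=37
  k=3: a=1, p=984, q=49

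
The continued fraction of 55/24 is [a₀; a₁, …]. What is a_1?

3

55 = 2·24 + 7   →  a_0 = 2
24 = 3·7 + 3   →  a_1 = 3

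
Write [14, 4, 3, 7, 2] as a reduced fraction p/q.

2889/203

Using pₖ = aₖpₖ₋₁ + pₖ₋₂ and qₖ = aₖqₖ₋₁ + qₖ₋₂:
  k=0: a=14, p=14, q=1
  k=1: a=4, p=57, q=4
  k=2: a=3, p=185, q=13
  k=3: a=7, p=1352, q=95
  k=4: a=2, p=2889, q=203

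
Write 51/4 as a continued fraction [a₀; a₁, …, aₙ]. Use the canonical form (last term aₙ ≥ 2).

51 = 12*4 + 3
4 = 1*3 + 1
3 = 3*1 + 0  (stop)
So 51/4 = [12; 1, 3].

[12; 1, 3]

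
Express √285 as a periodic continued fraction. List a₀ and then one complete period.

[16; 1, 7, 2, 7, 1, 32]

a₀ = ⌊√285⌋ = 16.
With m₀=0, d₀=1 and mₖ₊₁ = dₖaₖ − mₖ, dₖ₊₁ = (n − mₖ₊₁²)/dₖ, aₖ₊₁ = ⌊(a₀+mₖ₊₁)/dₖ₊₁⌋:
  k=1: m=16, d=29, a=1
  k=2: m=13, d=4, a=7
  k=3: m=15, d=15, a=2
  k=4: m=15, d=4, a=7
  k=5: m=13, d=29, a=1
  k=6: m=16, d=1, a=32
d=1 and a=2a₀=32 at k=6, so the next step gives (m, d) = (16, 29) again — its k=1 value — and the period has length 6.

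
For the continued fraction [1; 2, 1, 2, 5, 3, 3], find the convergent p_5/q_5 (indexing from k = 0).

188/137

Using pₖ = aₖpₖ₋₁ + pₖ₋₂, qₖ = aₖqₖ₋₁ + qₖ₋₂ (with p₋₁=1, p₋₂=0, q₋₁=0, q₋₂=1):
  k=0: a=1, p=1, q=1
  k=1: a=2, p=3, q=2
  k=2: a=1, p=4, q=3
  k=3: a=2, p=11, q=8
  k=4: a=5, p=59, q=43
  k=5: a=3, p=188, q=137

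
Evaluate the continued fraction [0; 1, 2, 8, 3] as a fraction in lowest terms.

53/78

Fold from the inside: start with 3/1.
  8 + 1/3 = 25/3
  2 + 3/25 = 53/25
  1 + 25/53 = 78/53
  0 + 53/78 = 53/78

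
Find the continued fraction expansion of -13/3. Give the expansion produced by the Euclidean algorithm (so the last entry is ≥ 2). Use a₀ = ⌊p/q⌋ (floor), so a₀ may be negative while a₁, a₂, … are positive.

[-5; 1, 2]

-13 = -5·3 + 2
3 = 1·2 + 1
2 = 2·1 + 0  (stop)
So -13/3 = [-5; 1, 2].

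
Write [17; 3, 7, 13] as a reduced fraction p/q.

5005/289

Fold from the inside: start with 13/1.
  7 + 1/13 = 92/13
  3 + 13/92 = 289/92
  17 + 92/289 = 5005/289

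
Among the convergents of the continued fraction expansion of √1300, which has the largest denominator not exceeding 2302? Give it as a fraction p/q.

√1300 = [36; 18, 72, …] (period length 2).
Convergents:
  p_0/q_0 = 36/1
  p_1/q_1 = 649/18
  p_2/q_2 = 46764/1297
  p_3/q_3 = 842401/23364
q_2 = 1297 ≤ 2302 < 23364 = q_3, so the answer is 46764/1297.

46764/1297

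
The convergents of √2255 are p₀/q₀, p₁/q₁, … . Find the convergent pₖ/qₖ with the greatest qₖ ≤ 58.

√2255 = [47; 2, 18, 2, 94, …] (period length 4).
Convergents:
  p_0/q_0 = 47/1
  p_1/q_1 = 95/2
  p_2/q_2 = 1757/37
  p_3/q_3 = 3609/76
q_2 = 37 ≤ 58 < 76 = q_3, so the answer is 1757/37.

1757/37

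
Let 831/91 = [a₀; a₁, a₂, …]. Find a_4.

831 = 9·91 + 12   →  a_0 = 9
91 = 7·12 + 7   →  a_1 = 7
12 = 1·7 + 5   →  a_2 = 1
7 = 1·5 + 2   →  a_3 = 1
5 = 2·2 + 1   →  a_4 = 2

2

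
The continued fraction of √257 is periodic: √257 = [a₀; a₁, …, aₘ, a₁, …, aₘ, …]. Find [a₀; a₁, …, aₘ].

[16; 32]

a₀ = ⌊√257⌋ = 16.
With m₀=0, d₀=1 and mₖ₊₁ = dₖaₖ − mₖ, dₖ₊₁ = (n − mₖ₊₁²)/dₖ, aₖ₊₁ = ⌊(a₀+mₖ₊₁)/dₖ₊₁⌋:
  k=1: m=16, d=1, a=32
d=1 and a=2a₀=32 at k=1, so the next step gives (m, d) = (16, 1) again — its k=1 value — and the period has length 1.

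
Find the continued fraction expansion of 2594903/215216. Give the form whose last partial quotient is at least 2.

2594903 = 12*215216 + 12311
215216 = 17*12311 + 5929
12311 = 2*5929 + 453
5929 = 13*453 + 40
453 = 11*40 + 13
40 = 3*13 + 1
13 = 13*1 + 0  (stop)
So 2594903/215216 = [12; 17, 2, 13, 11, 3, 13].

[12; 17, 2, 13, 11, 3, 13]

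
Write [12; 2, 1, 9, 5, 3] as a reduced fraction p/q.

Fold from the inside: start with 3/1.
  5 + 1/3 = 16/3
  9 + 3/16 = 147/16
  1 + 16/147 = 163/147
  2 + 147/163 = 473/163
  12 + 163/473 = 5839/473

5839/473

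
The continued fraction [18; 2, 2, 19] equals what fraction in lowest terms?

1785/97

Fold from the inside: start with 19/1.
  2 + 1/19 = 39/19
  2 + 19/39 = 97/39
  18 + 39/97 = 1785/97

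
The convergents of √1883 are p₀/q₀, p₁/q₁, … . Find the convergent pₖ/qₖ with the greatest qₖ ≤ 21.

√1883 = [43; 2, 1, 1, 5, 1, 1, 2, 86, …] (period length 8).
Convergents:
  p_0/q_0 = 43/1
  p_1/q_1 = 87/2
  p_2/q_2 = 130/3
  p_3/q_3 = 217/5
  p_4/q_4 = 1215/28
q_3 = 5 ≤ 21 < 28 = q_4, so the answer is 217/5.

217/5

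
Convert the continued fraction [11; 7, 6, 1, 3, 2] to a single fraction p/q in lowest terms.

Fold from the inside: start with 2/1.
  3 + 1/2 = 7/2
  1 + 2/7 = 9/7
  6 + 7/9 = 61/9
  7 + 9/61 = 436/61
  11 + 61/436 = 4857/436

4857/436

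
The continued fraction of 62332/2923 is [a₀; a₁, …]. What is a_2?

62332 = 21·2923 + 949   →  a_0 = 21
2923 = 3·949 + 76   →  a_1 = 3
949 = 12·76 + 37   →  a_2 = 12

12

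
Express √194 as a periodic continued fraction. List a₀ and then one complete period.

a₀ = ⌊√194⌋ = 13.
With m₀=0, d₀=1 and mₖ₊₁ = dₖaₖ − mₖ, dₖ₊₁ = (n − mₖ₊₁²)/dₖ, aₖ₊₁ = ⌊(a₀+mₖ₊₁)/dₖ₊₁⌋:
  k=1: m=13, d=25, a=1
  k=2: m=12, d=2, a=12
  k=3: m=12, d=25, a=1
  k=4: m=13, d=1, a=26
d=1 and a=2a₀=26 at k=4, so the next step gives (m, d) = (13, 25) again — its k=1 value — and the period has length 4.

[13; 1, 12, 1, 26]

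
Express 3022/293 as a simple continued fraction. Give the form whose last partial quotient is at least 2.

3022 = 10*293 + 92
293 = 3*92 + 17
92 = 5*17 + 7
17 = 2*7 + 3
7 = 2*3 + 1
3 = 3*1 + 0  (stop)
So 3022/293 = [10; 3, 5, 2, 2, 3].

[10; 3, 5, 2, 2, 3]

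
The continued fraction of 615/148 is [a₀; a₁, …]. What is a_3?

615 = 4·148 + 23   →  a_0 = 4
148 = 6·23 + 10   →  a_1 = 6
23 = 2·10 + 3   →  a_2 = 2
10 = 3·3 + 1   →  a_3 = 3

3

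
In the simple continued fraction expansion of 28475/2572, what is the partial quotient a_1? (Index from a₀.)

28475 = 11·2572 + 183   →  a_0 = 11
2572 = 14·183 + 10   →  a_1 = 14

14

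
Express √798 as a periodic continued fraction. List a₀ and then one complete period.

[28; 4, 56]

a₀ = ⌊√798⌋ = 28.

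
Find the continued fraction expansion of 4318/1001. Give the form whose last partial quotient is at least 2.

[4; 3, 5, 3, 9, 2]

4318 = 4*1001 + 314
1001 = 3*314 + 59
314 = 5*59 + 19
59 = 3*19 + 2
19 = 9*2 + 1
2 = 2*1 + 0  (stop)
So 4318/1001 = [4; 3, 5, 3, 9, 2].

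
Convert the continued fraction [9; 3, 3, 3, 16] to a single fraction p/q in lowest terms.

5005/538

Using pₖ = aₖpₖ₋₁ + pₖ₋₂ and qₖ = aₖqₖ₋₁ + qₖ₋₂:
  k=0: a=9, p=9, q=1
  k=1: a=3, p=28, q=3
  k=2: a=3, p=93, q=10
  k=3: a=3, p=307, q=33
  k=4: a=16, p=5005, q=538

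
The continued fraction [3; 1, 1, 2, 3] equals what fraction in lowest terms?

61/17

Using pₖ = aₖpₖ₋₁ + pₖ₋₂ and qₖ = aₖqₖ₋₁ + qₖ₋₂:
  k=0: a=3, p=3, q=1
  k=1: a=1, p=4, q=1
  k=2: a=1, p=7, q=2
  k=3: a=2, p=18, q=5
  k=4: a=3, p=61, q=17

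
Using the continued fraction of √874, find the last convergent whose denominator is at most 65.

√874 = [29; 1, 1, 3, 2, 3, 1, 1, 58, …] (period length 8).
Convergents:
  p_0/q_0 = 29/1
  p_1/q_1 = 30/1
  p_2/q_2 = 59/2
  p_3/q_3 = 207/7
  p_4/q_4 = 473/16
  p_5/q_5 = 1626/55
  p_6/q_6 = 2099/71
q_5 = 55 ≤ 65 < 71 = q_6, so the answer is 1626/55.

1626/55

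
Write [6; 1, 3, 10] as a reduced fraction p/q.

277/41

Fold from the inside: start with 10/1.
  3 + 1/10 = 31/10
  1 + 10/31 = 41/31
  6 + 31/41 = 277/41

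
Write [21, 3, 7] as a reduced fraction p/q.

Using pₖ = aₖpₖ₋₁ + pₖ₋₂ and qₖ = aₖqₖ₋₁ + qₖ₋₂:
  k=0: a=21, p=21, q=1
  k=1: a=3, p=64, q=3
  k=2: a=7, p=469, q=22

469/22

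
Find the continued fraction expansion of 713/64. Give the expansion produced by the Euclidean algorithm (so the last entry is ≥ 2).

713 = 11·64 + 9
64 = 7·9 + 1
9 = 9·1 + 0  (stop)
So 713/64 = [11; 7, 9].

[11; 7, 9]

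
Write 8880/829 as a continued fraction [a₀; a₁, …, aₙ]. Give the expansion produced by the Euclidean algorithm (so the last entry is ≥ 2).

[10; 1, 2, 2, 7, 2, 7]

8880 = 10·829 + 590
829 = 1·590 + 239
590 = 2·239 + 112
239 = 2·112 + 15
112 = 7·15 + 7
15 = 2·7 + 1
7 = 7·1 + 0  (stop)
So 8880/829 = [10; 1, 2, 2, 7, 2, 7].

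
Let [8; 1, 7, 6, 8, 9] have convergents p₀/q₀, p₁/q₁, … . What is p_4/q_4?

Using pₖ = aₖpₖ₋₁ + pₖ₋₂, qₖ = aₖqₖ₋₁ + qₖ₋₂ (with p₋₁=1, p₋₂=0, q₋₁=0, q₋₂=1):
  k=0: a=8, p=8, q=1
  k=1: a=1, p=9, q=1
  k=2: a=7, p=71, q=8
  k=3: a=6, p=435, q=49
  k=4: a=8, p=3551, q=400

3551/400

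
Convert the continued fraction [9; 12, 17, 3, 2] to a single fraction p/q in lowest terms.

13252/1459

Using pₖ = aₖpₖ₋₁ + pₖ₋₂ and qₖ = aₖqₖ₋₁ + qₖ₋₂:
  k=0: a=9, p=9, q=1
  k=1: a=12, p=109, q=12
  k=2: a=17, p=1862, q=205
  k=3: a=3, p=5695, q=627
  k=4: a=2, p=13252, q=1459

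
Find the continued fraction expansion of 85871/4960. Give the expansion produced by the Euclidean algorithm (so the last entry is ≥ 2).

[17; 3, 5, 19, 5, 3]

85871 = 17×4960 + 1551
4960 = 3×1551 + 307
1551 = 5×307 + 16
307 = 19×16 + 3
16 = 5×3 + 1
3 = 3×1 + 0  (stop)
So 85871/4960 = [17; 3, 5, 19, 5, 3].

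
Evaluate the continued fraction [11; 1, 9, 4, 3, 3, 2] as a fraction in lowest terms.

Using pₖ = aₖpₖ₋₁ + pₖ₋₂ and qₖ = aₖqₖ₋₁ + qₖ₋₂:
  k=0: a=11, p=11, q=1
  k=1: a=1, p=12, q=1
  k=2: a=9, p=119, q=10
  k=3: a=4, p=488, q=41
  k=4: a=3, p=1583, q=133
  k=5: a=3, p=5237, q=440
  k=6: a=2, p=12057, q=1013

12057/1013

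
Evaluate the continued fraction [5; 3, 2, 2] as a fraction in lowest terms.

Fold from the inside: start with 2/1.
  2 + 1/2 = 5/2
  3 + 2/5 = 17/5
  5 + 5/17 = 90/17

90/17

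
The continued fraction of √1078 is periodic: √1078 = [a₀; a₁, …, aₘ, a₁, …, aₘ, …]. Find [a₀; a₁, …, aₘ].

[32; 1, 4, 1, 64]

a₀ = ⌊√1078⌋ = 32.
With m₀=0, d₀=1 and mₖ₊₁ = dₖaₖ − mₖ, dₖ₊₁ = (n − mₖ₊₁²)/dₖ, aₖ₊₁ = ⌊(a₀+mₖ₊₁)/dₖ₊₁⌋:
  k=1: m=32, d=54, a=1
  k=2: m=22, d=11, a=4
  k=3: m=22, d=54, a=1
  k=4: m=32, d=1, a=64
d=1 and a=2a₀=64 at k=4, so the next step gives (m, d) = (32, 54) again — its k=1 value — and the period has length 4.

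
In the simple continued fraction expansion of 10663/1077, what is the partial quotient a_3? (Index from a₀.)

10663 = 9·1077 + 970   →  a_0 = 9
1077 = 1·970 + 107   →  a_1 = 1
970 = 9·107 + 7   →  a_2 = 9
107 = 15·7 + 2   →  a_3 = 15

15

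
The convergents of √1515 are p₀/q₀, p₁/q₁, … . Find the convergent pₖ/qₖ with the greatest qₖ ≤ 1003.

√1515 = [38; 1, 11, 1, 76, …] (period length 4).
Convergents:
  p_0/q_0 = 38/1
  p_1/q_1 = 39/1
  p_2/q_2 = 467/12
  p_3/q_3 = 506/13
  p_4/q_4 = 38923/1000
  p_5/q_5 = 39429/1013
q_4 = 1000 ≤ 1003 < 1013 = q_5, so the answer is 38923/1000.

38923/1000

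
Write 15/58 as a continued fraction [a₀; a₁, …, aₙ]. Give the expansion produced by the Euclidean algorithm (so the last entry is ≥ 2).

[0; 3, 1, 6, 2]

15 = 0·58 + 15
58 = 3·15 + 13
15 = 1·13 + 2
13 = 6·2 + 1
2 = 2·1 + 0  (stop)
So 15/58 = [0; 3, 1, 6, 2].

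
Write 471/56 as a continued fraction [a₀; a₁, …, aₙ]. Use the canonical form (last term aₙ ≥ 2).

[8; 2, 2, 3, 3]

471 = 8*56 + 23
56 = 2*23 + 10
23 = 2*10 + 3
10 = 3*3 + 1
3 = 3*1 + 0  (stop)
So 471/56 = [8; 2, 2, 3, 3].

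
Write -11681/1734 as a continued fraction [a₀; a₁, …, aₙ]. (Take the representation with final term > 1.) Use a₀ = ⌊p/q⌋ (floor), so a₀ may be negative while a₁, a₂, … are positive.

[-7; 3, 1, 3, 1, 6, 4, 3]

-11681 = -7·1734 + 457
1734 = 3·457 + 363
457 = 1·363 + 94
363 = 3·94 + 81
94 = 1·81 + 13
81 = 6·13 + 3
13 = 4·3 + 1
3 = 3·1 + 0  (stop)
So -11681/1734 = [-7; 3, 1, 3, 1, 6, 4, 3].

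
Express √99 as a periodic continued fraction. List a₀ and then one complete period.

a₀ = ⌊√99⌋ = 9.
With m₀=0, d₀=1 and mₖ₊₁ = dₖaₖ − mₖ, dₖ₊₁ = (n − mₖ₊₁²)/dₖ, aₖ₊₁ = ⌊(a₀+mₖ₊₁)/dₖ₊₁⌋:
  k=1: m=9, d=18, a=1
  k=2: m=9, d=1, a=18
d=1 and a=2a₀=18 at k=2, so the next step gives (m, d) = (9, 18) again — its k=1 value — and the period has length 2.

[9; 1, 18]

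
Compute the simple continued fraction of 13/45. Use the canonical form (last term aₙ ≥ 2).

[0; 3, 2, 6]

13 = 0×45 + 13
45 = 3×13 + 6
13 = 2×6 + 1
6 = 6×1 + 0  (stop)
So 13/45 = [0; 3, 2, 6].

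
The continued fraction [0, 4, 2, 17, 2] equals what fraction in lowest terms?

Fold from the inside: start with 2/1.
  17 + 1/2 = 35/2
  2 + 2/35 = 72/35
  4 + 35/72 = 323/72
  0 + 72/323 = 72/323

72/323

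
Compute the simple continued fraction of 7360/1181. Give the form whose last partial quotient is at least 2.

7360 = 6·1181 + 274
1181 = 4·274 + 85
274 = 3·85 + 19
85 = 4·19 + 9
19 = 2·9 + 1
9 = 9·1 + 0  (stop)
So 7360/1181 = [6; 4, 3, 4, 2, 9].

[6; 4, 3, 4, 2, 9]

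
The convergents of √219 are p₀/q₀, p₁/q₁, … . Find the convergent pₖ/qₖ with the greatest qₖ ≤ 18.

√219 = [14; 1, 3, 1, 28, …] (period length 4).
Convergents:
  p_0/q_0 = 14/1
  p_1/q_1 = 15/1
  p_2/q_2 = 59/4
  p_3/q_3 = 74/5
  p_4/q_4 = 2131/144
q_3 = 5 ≤ 18 < 144 = q_4, so the answer is 74/5.

74/5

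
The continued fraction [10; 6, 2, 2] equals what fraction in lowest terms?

Using pₖ = aₖpₖ₋₁ + pₖ₋₂ and qₖ = aₖqₖ₋₁ + qₖ₋₂:
  k=0: a=10, p=10, q=1
  k=1: a=6, p=61, q=6
  k=2: a=2, p=132, q=13
  k=3: a=2, p=325, q=32

325/32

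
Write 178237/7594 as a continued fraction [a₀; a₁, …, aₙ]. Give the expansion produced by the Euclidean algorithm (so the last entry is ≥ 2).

[23; 2, 8, 19, 3, 3, 2]

178237 = 23*7594 + 3575
7594 = 2*3575 + 444
3575 = 8*444 + 23
444 = 19*23 + 7
23 = 3*7 + 2
7 = 3*2 + 1
2 = 2*1 + 0  (stop)
So 178237/7594 = [23; 2, 8, 19, 3, 3, 2].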